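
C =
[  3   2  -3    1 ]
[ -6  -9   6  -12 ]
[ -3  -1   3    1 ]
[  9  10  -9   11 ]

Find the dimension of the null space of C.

Row reduce to echelon form.
R2 ← R2 + (2)·R1: [0, -5, 0, -10]
R3 ← R3 + R1: [0, 1, 0, 2]
R4 ← R4 − (3)·R1: [0, 4, 0, 8]
R3 ← R3 + (1/5)·R2: [0, 0, 0, 0]
R4 ← R4 + (4/5)·R2: [0, 0, 0, 0]
2 nonzero rows, so rank(C) = 2.
C has 4 columns; by rank–nullity, nullity = 4 − 2 = 2.

2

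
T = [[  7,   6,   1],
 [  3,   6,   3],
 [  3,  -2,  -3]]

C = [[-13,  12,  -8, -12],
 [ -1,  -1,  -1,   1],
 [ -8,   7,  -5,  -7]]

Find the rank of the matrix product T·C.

2

First compute TC:
[[-105,  85, -67, -85],
 [-69,  51, -45, -51],
 [-13,  17,  -7, -17]]
Now row reduce the product.
R2 ← R2 − (23/35)·R1: [0, -34/7, -34/35, 34/7]
R3 ← R3 − (13/105)·R1: [0, 136/21, 136/105, -136/21]
R3 ← R3 + (4/3)·R2: [0, 0, 0, 0]
2 nonzero rows, so rank(TC) = 2.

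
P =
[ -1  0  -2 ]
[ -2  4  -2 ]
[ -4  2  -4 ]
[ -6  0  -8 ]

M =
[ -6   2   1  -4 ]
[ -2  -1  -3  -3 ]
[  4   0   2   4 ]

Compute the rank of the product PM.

First compute PM:
[[ -2,  -2,  -5,  -4],
 [ -4,  -8, -18, -12],
 [  4, -10, -18,  -6],
 [  4, -12, -22,  -8]]
Now row reduce the product.
R2 ← R2 − (2)·R1: [0, -4, -8, -4]
R3 ← R3 + (2)·R1: [0, -14, -28, -14]
R4 ← R4 + (2)·R1: [0, -16, -32, -16]
R3 ← R3 − (7/2)·R2: [0, 0, 0, 0]
R4 ← R4 − (4)·R2: [0, 0, 0, 0]
2 nonzero rows, so rank(PM) = 2.

2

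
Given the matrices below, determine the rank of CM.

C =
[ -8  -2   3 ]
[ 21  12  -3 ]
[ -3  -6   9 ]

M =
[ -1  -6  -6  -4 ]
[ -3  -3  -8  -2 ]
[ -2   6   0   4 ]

First compute CM:
[[  8,  72,  64,  48],
 [-51, -180, -222, -120],
 [  3,  90,  66,  60]]
Now row reduce the product.
R2 ← R2 + (51/8)·R1: [0, 279, 186, 186]
R3 ← R3 − (3/8)·R1: [0, 63, 42, 42]
R3 ← R3 − (7/31)·R2: [0, 0, 0, 0]
2 nonzero rows, so rank(CM) = 2.

2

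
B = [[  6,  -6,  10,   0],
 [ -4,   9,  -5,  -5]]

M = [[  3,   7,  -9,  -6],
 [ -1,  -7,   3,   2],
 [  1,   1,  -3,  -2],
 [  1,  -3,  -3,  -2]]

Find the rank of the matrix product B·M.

2

First compute BM:
[[ 34,  94, -102, -68],
 [-31, -81,  93,  62]]
Now row reduce the product.
R2 ← R2 + (31/34)·R1: [0, 80/17, 0, 0]
2 nonzero rows, so rank(BM) = 2.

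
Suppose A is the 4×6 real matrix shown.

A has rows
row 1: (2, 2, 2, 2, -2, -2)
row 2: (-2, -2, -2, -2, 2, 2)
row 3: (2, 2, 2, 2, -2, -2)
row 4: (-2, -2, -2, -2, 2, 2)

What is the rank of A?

Row reduce to echelon form.
R2 ← R2 + R1: [0, 0, 0, 0, 0, 0]
R3 ← R3 − R1: [0, 0, 0, 0, 0, 0]
R4 ← R4 + R1: [0, 0, 0, 0, 0, 0]
Echelon form has 1 nonzero row, so rank(A) = 1.

1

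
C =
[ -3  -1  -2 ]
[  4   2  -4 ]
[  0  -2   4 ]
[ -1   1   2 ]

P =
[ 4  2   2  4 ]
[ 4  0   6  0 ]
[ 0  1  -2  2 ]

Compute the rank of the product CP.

First compute CP:
[[-16,  -8,  -8, -16],
 [ 24,   4,  28,   8],
 [ -8,   4, -20,   8],
 [  0,   0,   0,   0]]
Now row reduce the product.
R2 ← R2 + (3/2)·R1: [0, -8, 16, -16]
R3 ← R3 − (1/2)·R1: [0, 8, -16, 16]
R3 ← R3 + R2: [0, 0, 0, 0]
2 nonzero rows, so rank(CP) = 2.

2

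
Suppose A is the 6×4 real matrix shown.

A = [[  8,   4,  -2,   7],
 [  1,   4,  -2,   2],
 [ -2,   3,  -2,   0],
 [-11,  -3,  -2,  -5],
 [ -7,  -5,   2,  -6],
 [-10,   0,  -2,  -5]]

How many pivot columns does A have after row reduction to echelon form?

4

Row reduce to echelon form.
R2 ← R2 − (1/8)·R1: [0, 7/2, -7/4, 9/8]
R3 ← R3 + (1/4)·R1: [0, 4, -5/2, 7/4]
R4 ← R4 + (11/8)·R1: [0, 5/2, -19/4, 37/8]
R5 ← R5 + (7/8)·R1: [0, -3/2, 1/4, 1/8]
R6 ← R6 + (5/4)·R1: [0, 5, -9/2, 15/4]
R3 ← R3 − (8/7)·R2: [0, 0, -1/2, 13/28]
R4 ← R4 − (5/7)·R2: [0, 0, -7/2, 107/28]
R5 ← R5 + (3/7)·R2: [0, 0, -1/2, 17/28]
R6 ← R6 − (10/7)·R2: [0, 0, -2, 15/7]
R4 ← R4 − (7)·R3: [0, 0, 0, 4/7]
R5 ← R5 − R3: [0, 0, 0, 1/7]
R6 ← R6 − (4)·R3: [0, 0, 0, 2/7]
R5 ← R5 − (1/4)·R4: [0, 0, 0, 0]
R6 ← R6 − (1/2)·R4: [0, 0, 0, 0]
Echelon form has 4 nonzero rows, so rank(A) = 4.
Each nonzero row contributes one pivot column: 4 pivot columns.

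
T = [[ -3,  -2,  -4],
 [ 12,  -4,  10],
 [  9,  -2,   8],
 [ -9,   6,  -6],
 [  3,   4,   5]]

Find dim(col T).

2

Row reduce to echelon form.
R2 ← R2 + (4)·R1: [0, -12, -6]
R3 ← R3 + (3)·R1: [0, -8, -4]
R4 ← R4 − (3)·R1: [0, 12, 6]
R5 ← R5 + R1: [0, 2, 1]
R3 ← R3 − (2/3)·R2: [0, 0, 0]
R4 ← R4 + R2: [0, 0, 0]
R5 ← R5 + (1/6)·R2: [0, 0, 0]
Echelon form has 2 nonzero rows, so rank(T) = 2.
The column space has dimension equal to the rank: 2.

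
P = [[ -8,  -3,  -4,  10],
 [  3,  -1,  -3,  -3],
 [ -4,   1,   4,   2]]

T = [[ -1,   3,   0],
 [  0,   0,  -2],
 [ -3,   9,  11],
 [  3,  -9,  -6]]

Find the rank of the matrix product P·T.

2

First compute PT:
[[ 50, -150, -98],
 [ -3,   9, -13],
 [ -2,   6,  30]]
Now row reduce the product.
R2 ← R2 + (3/50)·R1: [0, 0, -472/25]
R3 ← R3 + (1/25)·R1: [0, 0, 652/25]
R3 ← R3 + (163/118)·R2: [0, 0, 0]
2 nonzero rows, so rank(PT) = 2.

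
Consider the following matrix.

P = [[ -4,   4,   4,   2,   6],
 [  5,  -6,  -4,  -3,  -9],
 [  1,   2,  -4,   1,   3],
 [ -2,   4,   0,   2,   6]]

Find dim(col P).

2

Row reduce to echelon form.
R2 ← R2 + (5/4)·R1: [0, -1, 1, -1/2, -3/2]
R3 ← R3 + (1/4)·R1: [0, 3, -3, 3/2, 9/2]
R4 ← R4 − (1/2)·R1: [0, 2, -2, 1, 3]
R3 ← R3 + (3)·R2: [0, 0, 0, 0, 0]
R4 ← R4 + (2)·R2: [0, 0, 0, 0, 0]
Echelon form has 2 nonzero rows, so rank(P) = 2.
The column space has dimension equal to the rank: 2.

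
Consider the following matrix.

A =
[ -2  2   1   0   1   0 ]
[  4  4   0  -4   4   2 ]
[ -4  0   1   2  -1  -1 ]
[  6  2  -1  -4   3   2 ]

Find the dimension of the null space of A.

4

Row reduce to echelon form.
R2 ← R2 + (2)·R1: [0, 8, 2, -4, 6, 2]
R3 ← R3 − (2)·R1: [0, -4, -1, 2, -3, -1]
R4 ← R4 + (3)·R1: [0, 8, 2, -4, 6, 2]
R3 ← R3 + (1/2)·R2: [0, 0, 0, 0, 0, 0]
R4 ← R4 − R2: [0, 0, 0, 0, 0, 0]
2 nonzero rows, so rank(A) = 2.
A has 6 columns; by rank–nullity, nullity = 6 − 2 = 4.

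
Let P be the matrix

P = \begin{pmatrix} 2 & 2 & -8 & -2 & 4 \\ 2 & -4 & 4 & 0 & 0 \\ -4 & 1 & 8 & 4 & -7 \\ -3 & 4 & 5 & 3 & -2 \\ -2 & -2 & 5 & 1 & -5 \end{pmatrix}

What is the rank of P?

5

Row reduce to echelon form.
R2 ← R2 − R1: [0, -6, 12, 2, -4]
R3 ← R3 + (2)·R1: [0, 5, -8, 0, 1]
R4 ← R4 + (3/2)·R1: [0, 7, -7, 0, 4]
R5 ← R5 + R1: [0, 0, -3, -1, -1]
R3 ← R3 + (5/6)·R2: [0, 0, 2, 5/3, -7/3]
R4 ← R4 + (7/6)·R2: [0, 0, 7, 7/3, -2/3]
R4 ← R4 − (7/2)·R3: [0, 0, 0, -7/2, 15/2]
R5 ← R5 + (3/2)·R3: [0, 0, 0, 3/2, -9/2]
R5 ← R5 + (3/7)·R4: [0, 0, 0, 0, -9/7]
Echelon form has 5 nonzero rows, so rank(P) = 5.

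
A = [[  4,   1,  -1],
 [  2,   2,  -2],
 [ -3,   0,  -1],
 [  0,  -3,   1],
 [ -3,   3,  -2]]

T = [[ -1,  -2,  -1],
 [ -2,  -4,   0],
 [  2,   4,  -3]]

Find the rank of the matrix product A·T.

2

First compute AT:
[[ -8, -16,  -1],
 [-10, -20,   4],
 [  1,   2,   6],
 [  8,  16,  -3],
 [ -7, -14,   9]]
Now row reduce the product.
R2 ← R2 − (5/4)·R1: [0, 0, 21/4]
R3 ← R3 + (1/8)·R1: [0, 0, 47/8]
R4 ← R4 + R1: [0, 0, -4]
R5 ← R5 − (7/8)·R1: [0, 0, 79/8]
R3 ← R3 − (47/42)·R2: [0, 0, 0]
R4 ← R4 + (16/21)·R2: [0, 0, 0]
R5 ← R5 − (79/42)·R2: [0, 0, 0]
2 nonzero rows, so rank(AT) = 2.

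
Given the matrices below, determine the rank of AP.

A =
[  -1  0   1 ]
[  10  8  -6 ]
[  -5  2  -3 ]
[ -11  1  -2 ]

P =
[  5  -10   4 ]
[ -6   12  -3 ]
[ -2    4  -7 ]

2

First compute AP:
[[ -7,  14, -11],
 [ 14, -28,  58],
 [-31,  62,  -5],
 [-57, 114, -33]]
Now row reduce the product.
R2 ← R2 + (2)·R1: [0, 0, 36]
R3 ← R3 − (31/7)·R1: [0, 0, 306/7]
R4 ← R4 − (57/7)·R1: [0, 0, 396/7]
R3 ← R3 − (17/14)·R2: [0, 0, 0]
R4 ← R4 − (11/7)·R2: [0, 0, 0]
2 nonzero rows, so rank(AP) = 2.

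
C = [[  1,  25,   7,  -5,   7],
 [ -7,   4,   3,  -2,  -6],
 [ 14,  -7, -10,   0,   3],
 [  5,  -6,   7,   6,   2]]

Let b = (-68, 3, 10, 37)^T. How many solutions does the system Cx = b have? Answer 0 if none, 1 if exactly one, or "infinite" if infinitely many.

Row reduce the augmented matrix [C | b].
R2 ← R2 + (7)·R1: [0, 179, 52, -37, 43, -473]
R3 ← R3 − (14)·R1: [0, -357, -108, 70, -95, 962]
R4 ← R4 − (5)·R1: [0, -131, -28, 31, -33, 377]
R3 ← R3 + (357/179)·R2: [0, 0, -768/179, -679/179, -1654/179, 3337/179]
R4 ← R4 + (131/179)·R2: [0, 0, 1800/179, 702/179, -274/179, 5520/179]
R4 ← R4 + (75/32)·R3: [0, 0, 0, -159/32, -371/16, 2385/32]
The echelon form has 4 nonzero rows, and every pivot lies in the first 5 columns, so rank(C) = rank([C|b]) = 4.
The system is consistent.
rank = 4 < 5 unknowns, so there are infinitely many solutions.

infinite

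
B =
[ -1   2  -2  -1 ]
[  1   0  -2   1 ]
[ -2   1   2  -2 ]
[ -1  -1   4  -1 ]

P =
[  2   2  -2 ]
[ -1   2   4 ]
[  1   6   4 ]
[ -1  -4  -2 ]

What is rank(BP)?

2

First compute BP:
[[ -5,  -6,   4],
 [ -1, -14, -12],
 [ -1,  18,  20],
 [  4,  24,  16]]
Now row reduce the product.
R2 ← R2 − (1/5)·R1: [0, -64/5, -64/5]
R3 ← R3 − (1/5)·R1: [0, 96/5, 96/5]
R4 ← R4 + (4/5)·R1: [0, 96/5, 96/5]
R3 ← R3 + (3/2)·R2: [0, 0, 0]
R4 ← R4 + (3/2)·R2: [0, 0, 0]
2 nonzero rows, so rank(BP) = 2.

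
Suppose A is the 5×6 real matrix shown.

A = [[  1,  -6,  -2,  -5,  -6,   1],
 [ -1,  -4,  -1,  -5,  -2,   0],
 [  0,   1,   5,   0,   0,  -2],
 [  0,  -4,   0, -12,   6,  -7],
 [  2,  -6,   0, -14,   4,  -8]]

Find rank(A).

4

Row reduce to echelon form.
R2 ← R2 + R1: [0, -10, -3, -10, -8, 1]
R5 ← R5 − (2)·R1: [0, 6, 4, -4, 16, -10]
R3 ← R3 + (1/10)·R2: [0, 0, 47/10, -1, -4/5, -19/10]
R4 ← R4 − (2/5)·R2: [0, 0, 6/5, -8, 46/5, -37/5]
R5 ← R5 + (3/5)·R2: [0, 0, 11/5, -10, 56/5, -47/5]
R4 ← R4 − (12/47)·R3: [0, 0, 0, -364/47, 442/47, -325/47]
R5 ← R5 − (22/47)·R3: [0, 0, 0, -448/47, 544/47, -400/47]
R5 ← R5 − (16/13)·R4: [0, 0, 0, 0, 0, 0]
Echelon form has 4 nonzero rows, so rank(A) = 4.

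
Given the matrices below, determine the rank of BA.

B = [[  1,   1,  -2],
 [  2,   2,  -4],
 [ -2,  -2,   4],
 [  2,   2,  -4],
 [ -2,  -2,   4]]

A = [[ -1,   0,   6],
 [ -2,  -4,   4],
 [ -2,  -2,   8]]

1

First compute BA:
[[  1,   0,  -6],
 [  2,   0, -12],
 [ -2,   0,  12],
 [  2,   0, -12],
 [ -2,   0,  12]]
Now row reduce the product.
R2 ← R2 − (2)·R1: [0, 0, 0]
R3 ← R3 + (2)·R1: [0, 0, 0]
R4 ← R4 − (2)·R1: [0, 0, 0]
R5 ← R5 + (2)·R1: [0, 0, 0]
1 nonzero row, so rank(BA) = 1.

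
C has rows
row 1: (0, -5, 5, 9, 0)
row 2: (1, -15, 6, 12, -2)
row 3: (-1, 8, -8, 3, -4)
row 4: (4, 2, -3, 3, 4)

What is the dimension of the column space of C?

4

Row reduce to echelon form.
Swap R1 ↔ R2
R3 ← R3 + R1: [0, -7, -2, 15, -6]
R4 ← R4 − (4)·R1: [0, 62, -27, -45, 12]
R3 ← R3 − (7/5)·R2: [0, 0, -9, 12/5, -6]
R4 ← R4 + (62/5)·R2: [0, 0, 35, 333/5, 12]
R4 ← R4 + (35/9)·R3: [0, 0, 0, 1139/15, -34/3]
Echelon form has 4 nonzero rows, so rank(C) = 4.
The column space has dimension equal to the rank: 4.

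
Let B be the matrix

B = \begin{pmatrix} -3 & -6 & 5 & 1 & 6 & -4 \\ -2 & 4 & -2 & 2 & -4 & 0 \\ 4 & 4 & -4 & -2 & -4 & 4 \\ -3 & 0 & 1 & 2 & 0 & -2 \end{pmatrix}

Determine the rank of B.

2

Row reduce to echelon form.
R2 ← R2 − (2/3)·R1: [0, 8, -16/3, 4/3, -8, 8/3]
R3 ← R3 + (4/3)·R1: [0, -4, 8/3, -2/3, 4, -4/3]
R4 ← R4 − R1: [0, 6, -4, 1, -6, 2]
R3 ← R3 + (1/2)·R2: [0, 0, 0, 0, 0, 0]
R4 ← R4 − (3/4)·R2: [0, 0, 0, 0, 0, 0]
Echelon form has 2 nonzero rows, so rank(B) = 2.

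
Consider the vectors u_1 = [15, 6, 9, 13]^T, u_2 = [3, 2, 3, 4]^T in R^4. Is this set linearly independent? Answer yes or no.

Form the matrix with these vectors as rows and row reduce.
R2 ← R2 − (1/5)·R1: [0, 4/5, 6/5, 7/5]
2 nonzero rows, so the 2 vectors span a space of dimension 2.
Since 2 = 2, the vectors are linearly independent.

yes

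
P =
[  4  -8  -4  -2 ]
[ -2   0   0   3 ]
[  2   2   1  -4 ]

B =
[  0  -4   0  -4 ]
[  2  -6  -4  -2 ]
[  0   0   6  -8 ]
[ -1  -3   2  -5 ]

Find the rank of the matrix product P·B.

2

First compute PB:
[[-14,  38,   4,  42],
 [ -3,  -1,   6,  -7],
 [  8,  -8, -10,   0]]
Now row reduce the product.
R2 ← R2 − (3/14)·R1: [0, -64/7, 36/7, -16]
R3 ← R3 + (4/7)·R1: [0, 96/7, -54/7, 24]
R3 ← R3 + (3/2)·R2: [0, 0, 0, 0]
2 nonzero rows, so rank(PB) = 2.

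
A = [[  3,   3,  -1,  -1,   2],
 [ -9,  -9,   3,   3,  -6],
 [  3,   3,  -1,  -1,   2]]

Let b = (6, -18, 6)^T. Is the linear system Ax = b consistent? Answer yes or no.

Row reduce the augmented matrix [A | b].
R2 ← R2 + (3)·R1: [0, 0, 0, 0, 0, 0]
R3 ← R3 − R1: [0, 0, 0, 0, 0, 0]
The echelon form has 1 nonzero rows, and every pivot lies in the first 5 columns, so rank(A) = rank([A|b]) = 1.
The system is consistent.

yes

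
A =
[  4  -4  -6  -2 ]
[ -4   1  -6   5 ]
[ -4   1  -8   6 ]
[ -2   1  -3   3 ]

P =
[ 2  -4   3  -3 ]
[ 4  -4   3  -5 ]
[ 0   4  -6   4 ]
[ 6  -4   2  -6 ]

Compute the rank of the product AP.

First compute AP:
[[-20, -16,  32,  -4],
 [ 26, -32,  37, -47],
 [ 32, -44,  51, -61],
 [ 18, -20,  21, -29]]
Now row reduce the product.
R2 ← R2 + (13/10)·R1: [0, -264/5, 393/5, -261/5]
R3 ← R3 + (8/5)·R1: [0, -348/5, 511/5, -337/5]
R4 ← R4 + (9/10)·R1: [0, -172/5, 249/5, -163/5]
R3 ← R3 − (29/22)·R2: [0, 0, -31/22, 31/22]
R4 ← R4 − (43/66)·R2: [0, 0, -31/22, 31/22]
R4 ← R4 − R3: [0, 0, 0, 0]
3 nonzero rows, so rank(AP) = 3.

3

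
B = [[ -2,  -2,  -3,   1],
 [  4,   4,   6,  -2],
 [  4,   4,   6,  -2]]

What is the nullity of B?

3

Row reduce to echelon form.
R2 ← R2 + (2)·R1: [0, 0, 0, 0]
R3 ← R3 + (2)·R1: [0, 0, 0, 0]
1 nonzero row, so rank(B) = 1.
B has 4 columns; by rank–nullity, nullity = 4 − 1 = 3.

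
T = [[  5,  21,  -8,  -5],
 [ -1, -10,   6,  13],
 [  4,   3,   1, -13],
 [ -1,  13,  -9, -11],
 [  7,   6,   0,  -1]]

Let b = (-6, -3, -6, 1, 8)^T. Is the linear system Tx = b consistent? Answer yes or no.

Row reduce the augmented matrix [T | b].
R2 ← R2 + (1/5)·R1: [0, -29/5, 22/5, 12, -21/5]
R3 ← R3 − (4/5)·R1: [0, -69/5, 37/5, -9, -6/5]
R4 ← R4 + (1/5)·R1: [0, 86/5, -53/5, -12, -1/5]
R5 ← R5 − (7/5)·R1: [0, -117/5, 56/5, 6, 82/5]
R3 ← R3 − (69/29)·R2: [0, 0, -89/29, -1089/29, 255/29]
R4 ← R4 + (86/29)·R2: [0, 0, 71/29, 684/29, -367/29]
R5 ← R5 − (117/29)·R2: [0, 0, -190/29, -1230/29, 967/29]
R4 ← R4 + (71/89)·R3: [0, 0, 0, -567/89, -502/89]
R5 ← R5 − (190/89)·R3: [0, 0, 0, 3360/89, 1297/89]
R5 ← R5 + (160/27)·R4: [0, 0, 0, 0, -509/27]
The echelon form has 5 nonzero rows; the last pivot sits in the augmented column, so rank(T) = 4 but rank([T|b]) = 5.
Since the ranks differ, the system is inconsistent.

no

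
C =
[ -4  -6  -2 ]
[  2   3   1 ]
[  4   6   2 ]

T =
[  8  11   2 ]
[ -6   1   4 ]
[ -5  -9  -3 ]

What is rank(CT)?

1

First compute CT:
[[ 14, -32, -26],
 [ -7,  16,  13],
 [-14,  32,  26]]
Now row reduce the product.
R2 ← R2 + (1/2)·R1: [0, 0, 0]
R3 ← R3 + R1: [0, 0, 0]
1 nonzero row, so rank(CT) = 1.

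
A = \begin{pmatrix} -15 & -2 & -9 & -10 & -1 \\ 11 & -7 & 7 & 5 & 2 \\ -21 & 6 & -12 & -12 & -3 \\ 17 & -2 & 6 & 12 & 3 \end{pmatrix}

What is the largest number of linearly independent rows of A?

3

Row reduce to echelon form.
R2 ← R2 + (11/15)·R1: [0, -127/15, 2/5, -7/3, 19/15]
R3 ← R3 − (7/5)·R1: [0, 44/5, 3/5, 2, -8/5]
R4 ← R4 + (17/15)·R1: [0, -64/15, -21/5, 2/3, 28/15]
R3 ← R3 + (132/127)·R2: [0, 0, 129/127, -54/127, -36/127]
R4 ← R4 − (64/127)·R2: [0, 0, -559/127, 234/127, 156/127]
R4 ← R4 + (13/3)·R3: [0, 0, 0, 0, 0]
Echelon form has 3 nonzero rows, so rank(A) = 3.
The rank gives the maximum number of linearly independent rows: 3.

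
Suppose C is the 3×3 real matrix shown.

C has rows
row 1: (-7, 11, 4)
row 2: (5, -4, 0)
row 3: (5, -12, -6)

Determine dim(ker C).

Row reduce to echelon form.
R2 ← R2 + (5/7)·R1: [0, 27/7, 20/7]
R3 ← R3 + (5/7)·R1: [0, -29/7, -22/7]
R3 ← R3 + (29/27)·R2: [0, 0, -2/27]
3 nonzero rows, so rank(C) = 3.
C has 3 columns; by rank–nullity, nullity = 3 − 3 = 0.

0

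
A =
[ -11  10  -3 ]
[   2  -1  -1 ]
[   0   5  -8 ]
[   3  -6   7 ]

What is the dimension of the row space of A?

3

Row reduce to echelon form.
R2 ← R2 + (2/11)·R1: [0, 9/11, -17/11]
R4 ← R4 + (3/11)·R1: [0, -36/11, 68/11]
R3 ← R3 − (55/9)·R2: [0, 0, 13/9]
R4 ← R4 + (4)·R2: [0, 0, 0]
Echelon form has 3 nonzero rows, so rank(A) = 3.
The row space has dimension equal to the rank: 3.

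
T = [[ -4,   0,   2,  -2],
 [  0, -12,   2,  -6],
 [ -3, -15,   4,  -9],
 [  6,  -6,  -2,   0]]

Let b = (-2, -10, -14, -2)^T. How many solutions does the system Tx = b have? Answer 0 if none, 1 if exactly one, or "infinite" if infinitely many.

Row reduce the augmented matrix [T | b].
R3 ← R3 − (3/4)·R1: [0, -15, 5/2, -15/2, -25/2]
R4 ← R4 + (3/2)·R1: [0, -6, 1, -3, -5]
R3 ← R3 − (5/4)·R2: [0, 0, 0, 0, 0]
R4 ← R4 − (1/2)·R2: [0, 0, 0, 0, 0]
The echelon form has 2 nonzero rows, and every pivot lies in the first 4 columns, so rank(T) = rank([T|b]) = 2.
The system is consistent.
rank = 2 < 4 unknowns, so there are infinitely many solutions.

infinite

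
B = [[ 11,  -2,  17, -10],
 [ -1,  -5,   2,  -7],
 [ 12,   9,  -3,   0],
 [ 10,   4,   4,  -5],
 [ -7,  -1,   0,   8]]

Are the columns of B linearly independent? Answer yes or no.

Row reduce B to echelon form.
R2 ← R2 + (1/11)·R1: [0, -57/11, 39/11, -87/11]
R3 ← R3 − (12/11)·R1: [0, 123/11, -237/11, 120/11]
R4 ← R4 − (10/11)·R1: [0, 64/11, -126/11, 45/11]
R5 ← R5 + (7/11)·R1: [0, -25/11, 119/11, 18/11]
R3 ← R3 + (41/19)·R2: [0, 0, -264/19, -117/19]
R4 ← R4 + (64/57)·R2: [0, 0, -142/19, -91/19]
R5 ← R5 − (25/57)·R2: [0, 0, 176/19, 97/19]
R4 ← R4 − (71/132)·R3: [0, 0, 0, -65/44]
R5 ← R5 + (2/3)·R3: [0, 0, 0, 1]
R5 ← R5 + (44/65)·R4: [0, 0, 0, 0]
4 pivots among 4 columns.
Every column is a pivot column, so the columns are linearly independent.

yes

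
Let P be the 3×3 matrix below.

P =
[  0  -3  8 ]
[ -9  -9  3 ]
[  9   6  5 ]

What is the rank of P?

Row reduce to echelon form.
Swap R1 ↔ R2
R3 ← R3 + R1: [0, -3, 8]
R3 ← R3 − R2: [0, 0, 0]
Echelon form has 2 nonzero rows, so rank(P) = 2.

2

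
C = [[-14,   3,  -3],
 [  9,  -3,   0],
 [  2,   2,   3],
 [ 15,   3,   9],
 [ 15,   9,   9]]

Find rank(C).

3

Row reduce to echelon form.
R2 ← R2 + (9/14)·R1: [0, -15/14, -27/14]
R3 ← R3 + (1/7)·R1: [0, 17/7, 18/7]
R4 ← R4 + (15/14)·R1: [0, 87/14, 81/14]
R5 ← R5 + (15/14)·R1: [0, 171/14, 81/14]
R3 ← R3 + (34/15)·R2: [0, 0, -9/5]
R4 ← R4 + (29/5)·R2: [0, 0, -27/5]
R5 ← R5 + (57/5)·R2: [0, 0, -81/5]
R4 ← R4 − (3)·R3: [0, 0, 0]
R5 ← R5 − (9)·R3: [0, 0, 0]
Echelon form has 3 nonzero rows, so rank(C) = 3.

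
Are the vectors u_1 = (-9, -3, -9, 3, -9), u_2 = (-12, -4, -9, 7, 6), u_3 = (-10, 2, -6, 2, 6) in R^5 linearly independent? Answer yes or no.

yes

Form the matrix with these vectors as rows and row reduce.
R2 ← R2 − (4/3)·R1: [0, 0, 3, 3, 18]
R3 ← R3 − (10/9)·R1: [0, 16/3, 4, -4/3, 16]
Swap R2 ↔ R3
3 nonzero rows, so the 3 vectors span a space of dimension 3.
Since 3 = 3, the vectors are linearly independent.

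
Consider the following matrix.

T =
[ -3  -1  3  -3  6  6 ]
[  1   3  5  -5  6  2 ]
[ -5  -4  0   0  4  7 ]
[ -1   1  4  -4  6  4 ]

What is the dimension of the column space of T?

3

Row reduce to echelon form.
R2 ← R2 + (1/3)·R1: [0, 8/3, 6, -6, 8, 4]
R3 ← R3 − (5/3)·R1: [0, -7/3, -5, 5, -6, -3]
R4 ← R4 − (1/3)·R1: [0, 4/3, 3, -3, 4, 2]
R3 ← R3 + (7/8)·R2: [0, 0, 1/4, -1/4, 1, 1/2]
R4 ← R4 − (1/2)·R2: [0, 0, 0, 0, 0, 0]
Echelon form has 3 nonzero rows, so rank(T) = 3.
The column space has dimension equal to the rank: 3.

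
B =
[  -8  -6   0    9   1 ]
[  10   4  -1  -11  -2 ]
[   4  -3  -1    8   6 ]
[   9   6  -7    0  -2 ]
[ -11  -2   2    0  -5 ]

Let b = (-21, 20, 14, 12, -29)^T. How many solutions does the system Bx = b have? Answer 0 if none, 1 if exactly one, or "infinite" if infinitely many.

1

Row reduce the augmented matrix [B | b].
R2 ← R2 + (5/4)·R1: [0, -7/2, -1, 1/4, -3/4, -25/4]
R3 ← R3 + (1/2)·R1: [0, -6, -1, 25/2, 13/2, 7/2]
R4 ← R4 + (9/8)·R1: [0, -3/4, -7, 81/8, -7/8, -93/8]
R5 ← R5 − (11/8)·R1: [0, 25/4, 2, -99/8, -51/8, -1/8]
R3 ← R3 − (12/7)·R2: [0, 0, 5/7, 169/14, 109/14, 199/14]
R4 ← R4 − (3/14)·R2: [0, 0, -95/14, 141/14, -5/7, -72/7]
R5 ← R5 + (25/14)·R2: [0, 0, 3/14, -167/14, -54/7, -79/7]
R4 ← R4 + (19/2)·R3: [0, 0, 0, 499/4, 293/4, 499/4]
R5 ← R5 − (3/10)·R3: [0, 0, 0, -311/20, -201/20, -311/20]
R5 ← R5 + (311/2495)·R4: [0, 0, 0, 0, -2294/2495, 0]
The echelon form has 5 nonzero rows, and every pivot lies in the first 5 columns, so rank(B) = rank([B|b]) = 5.
The system is consistent.
rank = 5 = number of unknowns, so the solution is unique.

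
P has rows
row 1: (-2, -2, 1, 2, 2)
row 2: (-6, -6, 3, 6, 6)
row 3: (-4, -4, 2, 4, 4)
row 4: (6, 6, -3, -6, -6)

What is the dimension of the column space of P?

Row reduce to echelon form.
R2 ← R2 − (3)·R1: [0, 0, 0, 0, 0]
R3 ← R3 − (2)·R1: [0, 0, 0, 0, 0]
R4 ← R4 + (3)·R1: [0, 0, 0, 0, 0]
Echelon form has 1 nonzero row, so rank(P) = 1.
The column space has dimension equal to the rank: 1.

1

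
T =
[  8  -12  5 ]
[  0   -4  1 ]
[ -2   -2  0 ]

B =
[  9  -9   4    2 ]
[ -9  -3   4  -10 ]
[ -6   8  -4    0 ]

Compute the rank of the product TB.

2

First compute TB:
[[150,   4, -36, 136],
 [ 30,  20, -20,  40],
 [  0,  24, -16,  16]]
Now row reduce the product.
R2 ← R2 − (1/5)·R1: [0, 96/5, -64/5, 64/5]
R3 ← R3 − (5/4)·R2: [0, 0, 0, 0]
2 nonzero rows, so rank(TB) = 2.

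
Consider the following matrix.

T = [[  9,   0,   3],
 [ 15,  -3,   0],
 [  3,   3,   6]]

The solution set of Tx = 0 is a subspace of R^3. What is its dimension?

1

Row reduce to echelon form.
R2 ← R2 − (5/3)·R1: [0, -3, -5]
R3 ← R3 − (1/3)·R1: [0, 3, 5]
R3 ← R3 + R2: [0, 0, 0]
2 nonzero rows, so rank(T) = 2.
T has 3 columns; by rank–nullity, nullity = 3 − 2 = 1.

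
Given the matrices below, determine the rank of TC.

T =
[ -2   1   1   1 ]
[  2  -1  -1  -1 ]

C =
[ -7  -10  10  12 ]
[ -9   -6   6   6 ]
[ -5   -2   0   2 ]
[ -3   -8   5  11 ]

1

First compute TC:
[[ -3,   4,  -9,  -5],
 [  3,  -4,   9,   5]]
Now row reduce the product.
R2 ← R2 + R1: [0, 0, 0, 0]
1 nonzero row, so rank(TC) = 1.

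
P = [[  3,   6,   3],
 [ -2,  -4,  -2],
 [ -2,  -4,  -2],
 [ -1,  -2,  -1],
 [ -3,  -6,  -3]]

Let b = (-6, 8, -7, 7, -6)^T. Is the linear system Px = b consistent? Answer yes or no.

no

Row reduce the augmented matrix [P | b].
R2 ← R2 + (2/3)·R1: [0, 0, 0, 4]
R3 ← R3 + (2/3)·R1: [0, 0, 0, -11]
R4 ← R4 + (1/3)·R1: [0, 0, 0, 5]
R5 ← R5 + R1: [0, 0, 0, -12]
R3 ← R3 + (11/4)·R2: [0, 0, 0, 0]
R4 ← R4 − (5/4)·R2: [0, 0, 0, 0]
R5 ← R5 + (3)·R2: [0, 0, 0, 0]
The echelon form has 2 nonzero rows; the last pivot sits in the augmented column, so rank(P) = 1 but rank([P|b]) = 2.
Since the ranks differ, the system is inconsistent.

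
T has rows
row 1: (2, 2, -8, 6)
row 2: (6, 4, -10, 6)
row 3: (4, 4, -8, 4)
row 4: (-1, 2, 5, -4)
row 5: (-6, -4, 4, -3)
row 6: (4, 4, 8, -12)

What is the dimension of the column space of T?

4

Row reduce to echelon form.
R2 ← R2 − (3)·R1: [0, -2, 14, -12]
R3 ← R3 − (2)·R1: [0, 0, 8, -8]
R4 ← R4 + (1/2)·R1: [0, 3, 1, -1]
R5 ← R5 + (3)·R1: [0, 2, -20, 15]
R6 ← R6 − (2)·R1: [0, 0, 24, -24]
R4 ← R4 + (3/2)·R2: [0, 0, 22, -19]
R5 ← R5 + R2: [0, 0, -6, 3]
R4 ← R4 − (11/4)·R3: [0, 0, 0, 3]
R5 ← R5 + (3/4)·R3: [0, 0, 0, -3]
R6 ← R6 − (3)·R3: [0, 0, 0, 0]
R5 ← R5 + R4: [0, 0, 0, 0]
Echelon form has 4 nonzero rows, so rank(T) = 4.
The column space has dimension equal to the rank: 4.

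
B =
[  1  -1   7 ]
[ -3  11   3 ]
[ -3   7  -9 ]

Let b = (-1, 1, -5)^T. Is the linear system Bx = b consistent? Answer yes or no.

Row reduce the augmented matrix [B | b].
R2 ← R2 + (3)·R1: [0, 8, 24, -2]
R3 ← R3 + (3)·R1: [0, 4, 12, -8]
R3 ← R3 − (1/2)·R2: [0, 0, 0, -7]
The echelon form has 3 nonzero rows; the last pivot sits in the augmented column, so rank(B) = 2 but rank([B|b]) = 3.
Since the ranks differ, the system is inconsistent.

no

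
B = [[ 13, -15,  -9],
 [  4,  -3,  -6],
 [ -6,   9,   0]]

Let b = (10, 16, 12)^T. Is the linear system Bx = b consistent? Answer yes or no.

Row reduce the augmented matrix [B | b].
R2 ← R2 − (4/13)·R1: [0, 21/13, -42/13, 168/13]
R3 ← R3 + (6/13)·R1: [0, 27/13, -54/13, 216/13]
R3 ← R3 − (9/7)·R2: [0, 0, 0, 0]
The echelon form has 2 nonzero rows, and every pivot lies in the first 3 columns, so rank(B) = rank([B|b]) = 2.
The system is consistent.

yes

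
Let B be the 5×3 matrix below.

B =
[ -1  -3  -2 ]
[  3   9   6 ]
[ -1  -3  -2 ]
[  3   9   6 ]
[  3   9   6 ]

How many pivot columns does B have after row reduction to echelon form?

Row reduce to echelon form.
R2 ← R2 + (3)·R1: [0, 0, 0]
R3 ← R3 − R1: [0, 0, 0]
R4 ← R4 + (3)·R1: [0, 0, 0]
R5 ← R5 + (3)·R1: [0, 0, 0]
Echelon form has 1 nonzero row, so rank(B) = 1.
Each nonzero row contributes one pivot column: 1 pivot columns.

1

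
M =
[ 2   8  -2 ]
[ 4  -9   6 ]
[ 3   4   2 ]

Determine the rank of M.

3

Row reduce to echelon form.
R2 ← R2 − (2)·R1: [0, -25, 10]
R3 ← R3 − (3/2)·R1: [0, -8, 5]
R3 ← R3 − (8/25)·R2: [0, 0, 9/5]
Echelon form has 3 nonzero rows, so rank(M) = 3.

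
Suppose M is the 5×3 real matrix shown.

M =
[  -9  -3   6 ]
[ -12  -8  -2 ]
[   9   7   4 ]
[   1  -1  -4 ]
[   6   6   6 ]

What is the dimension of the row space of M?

Row reduce to echelon form.
R2 ← R2 − (4/3)·R1: [0, -4, -10]
R3 ← R3 + R1: [0, 4, 10]
R4 ← R4 + (1/9)·R1: [0, -4/3, -10/3]
R5 ← R5 + (2/3)·R1: [0, 4, 10]
R3 ← R3 + R2: [0, 0, 0]
R4 ← R4 − (1/3)·R2: [0, 0, 0]
R5 ← R5 + R2: [0, 0, 0]
Echelon form has 2 nonzero rows, so rank(M) = 2.
The row space has dimension equal to the rank: 2.

2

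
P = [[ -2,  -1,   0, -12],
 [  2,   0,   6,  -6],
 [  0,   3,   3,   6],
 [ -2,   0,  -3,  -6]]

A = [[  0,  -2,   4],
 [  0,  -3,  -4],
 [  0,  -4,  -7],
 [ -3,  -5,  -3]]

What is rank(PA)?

3

First compute PA:
[[ 36,  67,  32],
 [ 18,   2, -16],
 [-18, -51, -51],
 [ 18,  46,  31]]
Now row reduce the product.
R2 ← R2 − (1/2)·R1: [0, -63/2, -32]
R3 ← R3 + (1/2)·R1: [0, -35/2, -35]
R4 ← R4 − (1/2)·R1: [0, 25/2, 15]
R3 ← R3 − (5/9)·R2: [0, 0, -155/9]
R4 ← R4 + (25/63)·R2: [0, 0, 145/63]
R4 ← R4 + (29/217)·R3: [0, 0, 0]
3 nonzero rows, so rank(PA) = 3.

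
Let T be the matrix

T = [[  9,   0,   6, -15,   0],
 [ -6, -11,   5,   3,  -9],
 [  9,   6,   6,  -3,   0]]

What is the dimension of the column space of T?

Row reduce to echelon form.
R2 ← R2 + (2/3)·R1: [0, -11, 9, -7, -9]
R3 ← R3 − R1: [0, 6, 0, 12, 0]
R3 ← R3 + (6/11)·R2: [0, 0, 54/11, 90/11, -54/11]
Echelon form has 3 nonzero rows, so rank(T) = 3.
The column space has dimension equal to the rank: 3.

3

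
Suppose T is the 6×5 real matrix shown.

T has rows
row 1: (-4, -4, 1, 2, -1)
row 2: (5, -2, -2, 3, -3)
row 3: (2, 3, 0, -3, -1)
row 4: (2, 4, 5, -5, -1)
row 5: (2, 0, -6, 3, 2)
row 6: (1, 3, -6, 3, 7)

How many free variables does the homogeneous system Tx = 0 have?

0

Row reduce to echelon form.
R2 ← R2 + (5/4)·R1: [0, -7, -3/4, 11/2, -17/4]
R3 ← R3 + (1/2)·R1: [0, 1, 1/2, -2, -3/2]
R4 ← R4 + (1/2)·R1: [0, 2, 11/2, -4, -3/2]
R5 ← R5 + (1/2)·R1: [0, -2, -11/2, 4, 3/2]
R6 ← R6 + (1/4)·R1: [0, 2, -23/4, 7/2, 27/4]
R3 ← R3 + (1/7)·R2: [0, 0, 11/28, -17/14, -59/28]
R4 ← R4 + (2/7)·R2: [0, 0, 37/7, -17/7, -19/7]
R5 ← R5 − (2/7)·R2: [0, 0, -37/7, 17/7, 19/7]
R6 ← R6 + (2/7)·R2: [0, 0, -167/28, 71/14, 155/28]
R4 ← R4 − (148/11)·R3: [0, 0, 0, 153/11, 282/11]
R5 ← R5 + (148/11)·R3: [0, 0, 0, -153/11, -282/11]
R6 ← R6 + (167/11)·R3: [0, 0, 0, -147/11, -291/11]
R5 ← R5 + R4: [0, 0, 0, 0, 0]
R6 ← R6 + (49/51)·R4: [0, 0, 0, 0, -31/17]
Swap R5 ↔ R6
5 nonzero rows, so rank(T) = 5.
T has 5 columns; by rank–nullity, nullity = 5 − 5 = 0.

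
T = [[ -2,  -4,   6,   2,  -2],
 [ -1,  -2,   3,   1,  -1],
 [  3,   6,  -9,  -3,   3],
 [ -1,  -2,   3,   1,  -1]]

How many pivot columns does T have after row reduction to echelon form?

1

Row reduce to echelon form.
R2 ← R2 − (1/2)·R1: [0, 0, 0, 0, 0]
R3 ← R3 + (3/2)·R1: [0, 0, 0, 0, 0]
R4 ← R4 − (1/2)·R1: [0, 0, 0, 0, 0]
Echelon form has 1 nonzero row, so rank(T) = 1.
Each nonzero row contributes one pivot column: 1 pivot columns.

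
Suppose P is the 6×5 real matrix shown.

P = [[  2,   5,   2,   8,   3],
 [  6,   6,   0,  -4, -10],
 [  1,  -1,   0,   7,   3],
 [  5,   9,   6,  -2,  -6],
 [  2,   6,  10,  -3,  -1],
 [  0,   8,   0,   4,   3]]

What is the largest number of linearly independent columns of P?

5

Row reduce to echelon form.
R2 ← R2 − (3)·R1: [0, -9, -6, -28, -19]
R3 ← R3 − (1/2)·R1: [0, -7/2, -1, 3, 3/2]
R4 ← R4 − (5/2)·R1: [0, -7/2, 1, -22, -27/2]
R5 ← R5 − R1: [0, 1, 8, -11, -4]
R3 ← R3 − (7/18)·R2: [0, 0, 4/3, 125/9, 80/9]
R4 ← R4 − (7/18)·R2: [0, 0, 10/3, -100/9, -55/9]
R5 ← R5 + (1/9)·R2: [0, 0, 22/3, -127/9, -55/9]
R6 ← R6 + (8/9)·R2: [0, 0, -16/3, -188/9, -125/9]
R4 ← R4 − (5/2)·R3: [0, 0, 0, -275/6, -85/3]
R5 ← R5 − (11/2)·R3: [0, 0, 0, -181/2, -55]
R6 ← R6 + (4)·R3: [0, 0, 0, 104/3, 65/3]
R5 ← R5 − (543/275)·R4: [0, 0, 0, 0, 52/55]
R6 ← R6 + (208/275)·R4: [0, 0, 0, 0, 13/55]
R6 ← R6 − (1/4)·R5: [0, 0, 0, 0, 0]
Echelon form has 5 nonzero rows, so rank(P) = 5.
The rank gives the maximum number of linearly independent columns: 5.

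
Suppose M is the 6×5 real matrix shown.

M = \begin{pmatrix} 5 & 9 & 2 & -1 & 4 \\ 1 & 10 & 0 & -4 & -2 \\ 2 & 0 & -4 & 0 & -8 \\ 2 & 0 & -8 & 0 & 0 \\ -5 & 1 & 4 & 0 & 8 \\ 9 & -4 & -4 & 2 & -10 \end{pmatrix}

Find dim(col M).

5

Row reduce to echelon form.
R2 ← R2 − (1/5)·R1: [0, 41/5, -2/5, -19/5, -14/5]
R3 ← R3 − (2/5)·R1: [0, -18/5, -24/5, 2/5, -48/5]
R4 ← R4 − (2/5)·R1: [0, -18/5, -44/5, 2/5, -8/5]
R5 ← R5 + R1: [0, 10, 6, -1, 12]
R6 ← R6 − (9/5)·R1: [0, -101/5, -38/5, 19/5, -86/5]
R3 ← R3 + (18/41)·R2: [0, 0, -204/41, -52/41, -444/41]
R4 ← R4 + (18/41)·R2: [0, 0, -368/41, -52/41, -116/41]
R5 ← R5 − (50/41)·R2: [0, 0, 266/41, 149/41, 632/41]
R6 ← R6 + (101/41)·R2: [0, 0, -352/41, -228/41, -988/41]
R4 ← R4 − (92/51)·R3: [0, 0, 0, 52/51, 284/17]
R5 ← R5 + (133/102)·R3: [0, 0, 0, 101/51, 22/17]
R6 ← R6 − (88/51)·R3: [0, 0, 0, -172/51, -92/17]
R5 ← R5 − (101/52)·R4: [0, 0, 0, 0, -405/13]
R6 ← R6 + (43/13)·R4: [0, 0, 0, 0, 648/13]
R6 ← R6 + (8/5)·R5: [0, 0, 0, 0, 0]
Echelon form has 5 nonzero rows, so rank(M) = 5.
The column space has dimension equal to the rank: 5.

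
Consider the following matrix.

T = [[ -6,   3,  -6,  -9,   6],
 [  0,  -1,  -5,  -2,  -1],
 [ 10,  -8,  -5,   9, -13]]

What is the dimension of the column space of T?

Row reduce to echelon form.
R3 ← R3 + (5/3)·R1: [0, -3, -15, -6, -3]
R3 ← R3 − (3)·R2: [0, 0, 0, 0, 0]
Echelon form has 2 nonzero rows, so rank(T) = 2.
The column space has dimension equal to the rank: 2.

2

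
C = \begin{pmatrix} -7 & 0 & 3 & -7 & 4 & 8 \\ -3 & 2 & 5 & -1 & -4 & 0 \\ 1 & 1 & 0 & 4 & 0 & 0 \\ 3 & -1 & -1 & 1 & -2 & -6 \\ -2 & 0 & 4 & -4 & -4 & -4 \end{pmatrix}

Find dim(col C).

Row reduce to echelon form.
R2 ← R2 − (3/7)·R1: [0, 2, 26/7, 2, -40/7, -24/7]
R3 ← R3 + (1/7)·R1: [0, 1, 3/7, 3, 4/7, 8/7]
R4 ← R4 + (3/7)·R1: [0, -1, 2/7, -2, -2/7, -18/7]
R5 ← R5 − (2/7)·R1: [0, 0, 22/7, -2, -36/7, -44/7]
R3 ← R3 − (1/2)·R2: [0, 0, -10/7, 2, 24/7, 20/7]
R4 ← R4 + (1/2)·R2: [0, 0, 15/7, -1, -22/7, -30/7]
R4 ← R4 + (3/2)·R3: [0, 0, 0, 2, 2, 0]
R5 ← R5 + (11/5)·R3: [0, 0, 0, 12/5, 12/5, 0]
R5 ← R5 − (6/5)·R4: [0, 0, 0, 0, 0, 0]
Echelon form has 4 nonzero rows, so rank(C) = 4.
The column space has dimension equal to the rank: 4.

4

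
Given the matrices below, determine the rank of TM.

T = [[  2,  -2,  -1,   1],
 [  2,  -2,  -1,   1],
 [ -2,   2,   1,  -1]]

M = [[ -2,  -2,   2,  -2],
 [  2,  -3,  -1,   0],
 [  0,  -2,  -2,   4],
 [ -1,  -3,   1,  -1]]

First compute TM:
[[ -9,   1,   9,  -9],
 [ -9,   1,   9,  -9],
 [  9,  -1,  -9,   9]]
Now row reduce the product.
R2 ← R2 − R1: [0, 0, 0, 0]
R3 ← R3 + R1: [0, 0, 0, 0]
1 nonzero row, so rank(TM) = 1.

1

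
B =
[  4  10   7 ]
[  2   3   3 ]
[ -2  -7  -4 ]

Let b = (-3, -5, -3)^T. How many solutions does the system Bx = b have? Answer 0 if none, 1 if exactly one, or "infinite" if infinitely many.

Row reduce the augmented matrix [B | b].
R2 ← R2 − (1/2)·R1: [0, -2, -1/2, -7/2]
R3 ← R3 + (1/2)·R1: [0, -2, -1/2, -9/2]
R3 ← R3 − R2: [0, 0, 0, -1]
The echelon form has 3 nonzero rows; the last pivot sits in the augmented column, so rank(B) = 2 but rank([B|b]) = 3.
Since the ranks differ, the system is inconsistent.
It has no solutions.

0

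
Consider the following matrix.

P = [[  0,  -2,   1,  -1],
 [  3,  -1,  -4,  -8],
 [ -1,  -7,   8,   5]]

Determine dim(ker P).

1

Row reduce to echelon form.
Swap R1 ↔ R2
R3 ← R3 + (1/3)·R1: [0, -22/3, 20/3, 7/3]
R3 ← R3 − (11/3)·R2: [0, 0, 3, 6]
3 nonzero rows, so rank(P) = 3.
P has 4 columns; by rank–nullity, nullity = 4 − 3 = 1.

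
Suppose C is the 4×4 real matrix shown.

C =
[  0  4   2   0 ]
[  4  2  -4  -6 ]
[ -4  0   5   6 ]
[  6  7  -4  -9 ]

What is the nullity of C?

2

Row reduce to echelon form.
Swap R1 ↔ R2
R3 ← R3 + R1: [0, 2, 1, 0]
R4 ← R4 − (3/2)·R1: [0, 4, 2, 0]
R3 ← R3 − (1/2)·R2: [0, 0, 0, 0]
R4 ← R4 − R2: [0, 0, 0, 0]
2 nonzero rows, so rank(C) = 2.
C has 4 columns; by rank–nullity, nullity = 4 − 2 = 2.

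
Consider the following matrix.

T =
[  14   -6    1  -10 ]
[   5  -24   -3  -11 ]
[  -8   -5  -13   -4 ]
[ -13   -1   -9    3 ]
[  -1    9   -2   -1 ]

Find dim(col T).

Row reduce to echelon form.
R2 ← R2 − (5/14)·R1: [0, -153/7, -47/14, -52/7]
R3 ← R3 + (4/7)·R1: [0, -59/7, -87/7, -68/7]
R4 ← R4 + (13/14)·R1: [0, -46/7, -113/14, -44/7]
R5 ← R5 + (1/14)·R1: [0, 60/7, -27/14, -12/7]
R3 ← R3 − (59/153)·R2: [0, 0, -3407/306, -1048/153]
R4 ← R4 − (46/153)·R2: [0, 0, -2161/306, -620/153]
R5 ← R5 + (20/51)·R2: [0, 0, -331/102, -236/51]
R4 ← R4 − (2161/3407)·R3: [0, 0, 0, 996/3407]
R5 ← R5 − (993/3407)·R3: [0, 0, 0, -8964/3407]
R5 ← R5 + (9)·R4: [0, 0, 0, 0]
Echelon form has 4 nonzero rows, so rank(T) = 4.
The column space has dimension equal to the rank: 4.

4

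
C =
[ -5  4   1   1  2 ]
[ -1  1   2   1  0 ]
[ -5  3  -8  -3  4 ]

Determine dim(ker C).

Row reduce to echelon form.
R2 ← R2 − (1/5)·R1: [0, 1/5, 9/5, 4/5, -2/5]
R3 ← R3 − R1: [0, -1, -9, -4, 2]
R3 ← R3 + (5)·R2: [0, 0, 0, 0, 0]
2 nonzero rows, so rank(C) = 2.
C has 5 columns; by rank–nullity, nullity = 5 − 2 = 3.

3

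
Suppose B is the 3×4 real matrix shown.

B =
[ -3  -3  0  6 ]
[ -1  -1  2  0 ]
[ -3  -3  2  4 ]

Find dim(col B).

Row reduce to echelon form.
R2 ← R2 − (1/3)·R1: [0, 0, 2, -2]
R3 ← R3 − R1: [0, 0, 2, -2]
R3 ← R3 − R2: [0, 0, 0, 0]
Echelon form has 2 nonzero rows, so rank(B) = 2.
The column space has dimension equal to the rank: 2.

2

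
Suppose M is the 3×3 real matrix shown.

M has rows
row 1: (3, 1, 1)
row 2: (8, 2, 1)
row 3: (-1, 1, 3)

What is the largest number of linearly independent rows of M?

Row reduce to echelon form.
R2 ← R2 − (8/3)·R1: [0, -2/3, -5/3]
R3 ← R3 + (1/3)·R1: [0, 4/3, 10/3]
R3 ← R3 + (2)·R2: [0, 0, 0]
Echelon form has 2 nonzero rows, so rank(M) = 2.
The rank gives the maximum number of linearly independent rows: 2.

2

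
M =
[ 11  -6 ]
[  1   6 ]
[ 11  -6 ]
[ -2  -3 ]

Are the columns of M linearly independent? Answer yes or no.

Row reduce M to echelon form.
R2 ← R2 − (1/11)·R1: [0, 72/11]
R3 ← R3 − R1: [0, 0]
R4 ← R4 + (2/11)·R1: [0, -45/11]
R4 ← R4 + (5/8)·R2: [0, 0]
2 pivots among 2 columns.
Every column is a pivot column, so the columns are linearly independent.

yes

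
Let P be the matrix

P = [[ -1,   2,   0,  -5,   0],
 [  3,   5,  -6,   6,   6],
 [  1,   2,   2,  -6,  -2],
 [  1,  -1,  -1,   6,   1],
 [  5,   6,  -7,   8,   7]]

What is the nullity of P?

Row reduce to echelon form.
R2 ← R2 + (3)·R1: [0, 11, -6, -9, 6]
R3 ← R3 + R1: [0, 4, 2, -11, -2]
R4 ← R4 + R1: [0, 1, -1, 1, 1]
R5 ← R5 + (5)·R1: [0, 16, -7, -17, 7]
R3 ← R3 − (4/11)·R2: [0, 0, 46/11, -85/11, -46/11]
R4 ← R4 − (1/11)·R2: [0, 0, -5/11, 20/11, 5/11]
R5 ← R5 − (16/11)·R2: [0, 0, 19/11, -43/11, -19/11]
R4 ← R4 + (5/46)·R3: [0, 0, 0, 45/46, 0]
R5 ← R5 − (19/46)·R3: [0, 0, 0, -33/46, 0]
R5 ← R5 + (11/15)·R4: [0, 0, 0, 0, 0]
4 nonzero rows, so rank(P) = 4.
P has 5 columns; by rank–nullity, nullity = 5 − 4 = 1.

1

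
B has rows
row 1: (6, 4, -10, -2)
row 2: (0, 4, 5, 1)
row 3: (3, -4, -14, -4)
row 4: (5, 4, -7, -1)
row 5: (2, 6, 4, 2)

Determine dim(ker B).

Row reduce to echelon form.
R3 ← R3 − (1/2)·R1: [0, -6, -9, -3]
R4 ← R4 − (5/6)·R1: [0, 2/3, 4/3, 2/3]
R5 ← R5 − (1/3)·R1: [0, 14/3, 22/3, 8/3]
R3 ← R3 + (3/2)·R2: [0, 0, -3/2, -3/2]
R4 ← R4 − (1/6)·R2: [0, 0, 1/2, 1/2]
R5 ← R5 − (7/6)·R2: [0, 0, 3/2, 3/2]
R4 ← R4 + (1/3)·R3: [0, 0, 0, 0]
R5 ← R5 + R3: [0, 0, 0, 0]
3 nonzero rows, so rank(B) = 3.
B has 4 columns; by rank–nullity, nullity = 4 − 3 = 1.

1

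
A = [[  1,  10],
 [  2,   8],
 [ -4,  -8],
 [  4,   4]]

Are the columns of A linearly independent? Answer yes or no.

Row reduce A to echelon form.
R2 ← R2 − (2)·R1: [0, -12]
R3 ← R3 + (4)·R1: [0, 32]
R4 ← R4 − (4)·R1: [0, -36]
R3 ← R3 + (8/3)·R2: [0, 0]
R4 ← R4 − (3)·R2: [0, 0]
2 pivots among 2 columns.
Every column is a pivot column, so the columns are linearly independent.

yes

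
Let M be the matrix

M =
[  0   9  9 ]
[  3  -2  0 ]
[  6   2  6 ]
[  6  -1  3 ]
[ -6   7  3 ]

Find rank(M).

Row reduce to echelon form.
Swap R1 ↔ R2
R3 ← R3 − (2)·R1: [0, 6, 6]
R4 ← R4 − (2)·R1: [0, 3, 3]
R5 ← R5 + (2)·R1: [0, 3, 3]
R3 ← R3 − (2/3)·R2: [0, 0, 0]
R4 ← R4 − (1/3)·R2: [0, 0, 0]
R5 ← R5 − (1/3)·R2: [0, 0, 0]
Echelon form has 2 nonzero rows, so rank(M) = 2.

2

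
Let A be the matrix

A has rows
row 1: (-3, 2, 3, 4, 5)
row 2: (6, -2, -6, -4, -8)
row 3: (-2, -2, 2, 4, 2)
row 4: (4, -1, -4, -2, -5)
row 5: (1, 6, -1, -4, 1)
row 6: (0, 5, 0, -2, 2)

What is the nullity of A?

2

Row reduce to echelon form.
R2 ← R2 + (2)·R1: [0, 2, 0, 4, 2]
R3 ← R3 − (2/3)·R1: [0, -10/3, 0, 4/3, -4/3]
R4 ← R4 + (4/3)·R1: [0, 5/3, 0, 10/3, 5/3]
R5 ← R5 + (1/3)·R1: [0, 20/3, 0, -8/3, 8/3]
R3 ← R3 + (5/3)·R2: [0, 0, 0, 8, 2]
R4 ← R4 − (5/6)·R2: [0, 0, 0, 0, 0]
R5 ← R5 − (10/3)·R2: [0, 0, 0, -16, -4]
R6 ← R6 − (5/2)·R2: [0, 0, 0, -12, -3]
R5 ← R5 + (2)·R3: [0, 0, 0, 0, 0]
R6 ← R6 + (3/2)·R3: [0, 0, 0, 0, 0]
3 nonzero rows, so rank(A) = 3.
A has 5 columns; by rank–nullity, nullity = 5 − 3 = 2.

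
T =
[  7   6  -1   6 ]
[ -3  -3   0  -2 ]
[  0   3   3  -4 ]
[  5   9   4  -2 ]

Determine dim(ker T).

Row reduce to echelon form.
R2 ← R2 + (3/7)·R1: [0, -3/7, -3/7, 4/7]
R4 ← R4 − (5/7)·R1: [0, 33/7, 33/7, -44/7]
R3 ← R3 + (7)·R2: [0, 0, 0, 0]
R4 ← R4 + (11)·R2: [0, 0, 0, 0]
2 nonzero rows, so rank(T) = 2.
T has 4 columns; by rank–nullity, nullity = 4 − 2 = 2.

2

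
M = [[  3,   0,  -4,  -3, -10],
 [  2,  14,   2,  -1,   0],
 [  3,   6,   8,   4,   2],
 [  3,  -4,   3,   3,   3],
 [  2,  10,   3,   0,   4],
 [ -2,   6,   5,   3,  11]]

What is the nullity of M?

0

Row reduce to echelon form.
R2 ← R2 − (2/3)·R1: [0, 14, 14/3, 1, 20/3]
R3 ← R3 − R1: [0, 6, 12, 7, 12]
R4 ← R4 − R1: [0, -4, 7, 6, 13]
R5 ← R5 − (2/3)·R1: [0, 10, 17/3, 2, 32/3]
R6 ← R6 + (2/3)·R1: [0, 6, 7/3, 1, 13/3]
R3 ← R3 − (3/7)·R2: [0, 0, 10, 46/7, 64/7]
R4 ← R4 + (2/7)·R2: [0, 0, 25/3, 44/7, 313/21]
R5 ← R5 − (5/7)·R2: [0, 0, 7/3, 9/7, 124/21]
R6 ← R6 − (3/7)·R2: [0, 0, 1/3, 4/7, 31/21]
R4 ← R4 − (5/6)·R3: [0, 0, 0, 17/21, 51/7]
R5 ← R5 − (7/30)·R3: [0, 0, 0, -26/105, 132/35]
R6 ← R6 − (1/30)·R3: [0, 0, 0, 37/105, 41/35]
R5 ← R5 + (26/85)·R4: [0, 0, 0, 0, 6]
R6 ← R6 − (37/85)·R4: [0, 0, 0, 0, -2]
R6 ← R6 + (1/3)·R5: [0, 0, 0, 0, 0]
5 nonzero rows, so rank(M) = 5.
M has 5 columns; by rank–nullity, nullity = 5 − 5 = 0.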